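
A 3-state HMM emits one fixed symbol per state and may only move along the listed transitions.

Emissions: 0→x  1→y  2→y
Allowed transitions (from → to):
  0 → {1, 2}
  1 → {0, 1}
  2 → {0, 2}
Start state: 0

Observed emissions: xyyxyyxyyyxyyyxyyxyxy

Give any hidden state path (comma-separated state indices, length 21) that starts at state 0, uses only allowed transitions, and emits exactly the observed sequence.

0,1,1,0,1,1,0,1,1,1,0,2,2,2,0,1,1,0,2,0,1

  pos 0: x in {0}, choose 0; start
  pos 1: y in {1,2}, choose 1; 0->1 ok
  pos 2: y in {1,2}, choose 1; 1->1 ok
  pos 3: x in {0}, choose 0; 1->0 ok
  pos 4: y in {1,2}, choose 1; 0->1 ok
  pos 5: y in {1,2}, choose 1; 1->1 ok
  pos 6: x in {0}, choose 0; 1->0 ok
  pos 7: y in {1,2}, choose 1; 0->1 ok
  pos 8: y in {1,2}, choose 1; 1->1 ok
  pos 9: y in {1,2}, choose 1; 1->1 ok
  pos 10: x in {0}, choose 0; 1->0 ok
  pos 11: y in {1,2}, choose 2; 0->2 ok
  pos 12: y in {1,2}, choose 2; 2->2 ok
  pos 13: y in {1,2}, choose 2; 2->2 ok
  pos 14: x in {0}, choose 0; 2->0 ok
  pos 15: y in {1,2}, choose 1; 0->1 ok
  pos 16: y in {1,2}, choose 1; 1->1 ok
  pos 17: x in {0}, choose 0; 1->0 ok
  pos 18: y in {1,2}, choose 2; 0->2 ok
  pos 19: x in {0}, choose 0; 2->0 ok
  pos 20: y in {1,2}, choose 1; 0->1 ok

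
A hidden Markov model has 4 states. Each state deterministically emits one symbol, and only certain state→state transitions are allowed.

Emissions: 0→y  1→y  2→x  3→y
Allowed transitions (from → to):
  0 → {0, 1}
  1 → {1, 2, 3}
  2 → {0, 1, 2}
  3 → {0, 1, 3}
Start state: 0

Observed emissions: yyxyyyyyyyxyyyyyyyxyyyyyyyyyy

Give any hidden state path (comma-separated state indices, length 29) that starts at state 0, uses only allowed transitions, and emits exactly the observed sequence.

0,1,2,0,0,1,1,3,0,1,2,1,3,0,1,1,3,1,2,1,1,3,3,3,3,3,0,0,1

  [0] y  {0,1,3}  => 0  start
  [1] y  {0,1,3}  => 1  0->1 ok
  [2] x  {2}  => 2  1->2 ok
  [3] y  {0,1,3}  => 0  2->0 ok
  [4] y  {0,1,3}  => 0  0->0 ok
  [5] y  {0,1,3}  => 1  0->1 ok
  [6] y  {0,1,3}  => 1  1->1 ok
  [7] y  {0,1,3}  => 3  1->3 ok
  [8] y  {0,1,3}  => 0  3->0 ok
  [9] y  {0,1,3}  => 1  0->1 ok
  [10] x  {2}  => 2  1->2 ok
  [11] y  {0,1,3}  => 1  2->1 ok
  [12] y  {0,1,3}  => 3  1->3 ok
  [13] y  {0,1,3}  => 0  3->0 ok
  [14] y  {0,1,3}  => 1  0->1 ok
  [15] y  {0,1,3}  => 1  1->1 ok
  [16] y  {0,1,3}  => 3  1->3 ok
  [17] y  {0,1,3}  => 1  3->1 ok
  [18] x  {2}  => 2  1->2 ok
  [19] y  {0,1,3}  => 1  2->1 ok
  [20] y  {0,1,3}  => 1  1->1 ok
  [21] y  {0,1,3}  => 3  1->3 ok
  [22] y  {0,1,3}  => 3  3->3 ok
  [23] y  {0,1,3}  => 3  3->3 ok
  [24] y  {0,1,3}  => 3  3->3 ok
  [25] y  {0,1,3}  => 3  3->3 ok
  [26] y  {0,1,3}  => 0  3->0 ok
  [27] y  {0,1,3}  => 0  0->0 ok
  [28] y  {0,1,3}  => 1  0->1 ok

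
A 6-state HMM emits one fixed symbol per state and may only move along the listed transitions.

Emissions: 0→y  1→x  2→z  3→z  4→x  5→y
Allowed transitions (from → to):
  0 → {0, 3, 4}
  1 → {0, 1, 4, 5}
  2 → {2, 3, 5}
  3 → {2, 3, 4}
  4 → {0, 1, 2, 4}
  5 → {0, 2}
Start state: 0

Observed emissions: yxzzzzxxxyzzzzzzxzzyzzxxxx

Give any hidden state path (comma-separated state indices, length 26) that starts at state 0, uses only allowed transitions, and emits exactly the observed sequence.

  pos 0: y in {0,5}, choose 0; start
  pos 1: x in {1,4}, choose 4; 0->4 ok
  pos 2: z in {2,3}, choose 2; 4->2 ok
  pos 3: z in {2,3}, choose 2; 2->2 ok
  pos 4: z in {2,3}, choose 2; 2->2 ok
  pos 5: z in {2,3}, choose 3; 2->3 ok
  pos 6: x in {1,4}, choose 4; 3->4 ok
  pos 7: x in {1,4}, choose 1; 4->1 ok
  pos 8: x in {1,4}, choose 1; 1->1 ok
  pos 9: y in {0,5}, choose 5; 1->5 ok
  pos 10: z in {2,3}, choose 2; 5->2 ok
  pos 11: z in {2,3}, choose 2; 2->2 ok
  pos 12: z in {2,3}, choose 2; 2->2 ok
  pos 13: z in {2,3}, choose 3; 2->3 ok
  pos 14: z in {2,3}, choose 2; 3->2 ok
  pos 15: z in {2,3}, choose 3; 2->3 ok
  pos 16: x in {1,4}, choose 4; 3->4 ok
  pos 17: z in {2,3}, choose 2; 4->2 ok
  pos 18: z in {2,3}, choose 2; 2->2 ok
  pos 19: y in {0,5}, choose 5; 2->5 ok
  pos 20: z in {2,3}, choose 2; 5->2 ok
  pos 21: z in {2,3}, choose 3; 2->3 ok
  pos 22: x in {1,4}, choose 4; 3->4 ok
  pos 23: x in {1,4}, choose 1; 4->1 ok
  pos 24: x in {1,4}, choose 4; 1->4 ok
  pos 25: x in {1,4}, choose 1; 4->1 ok

0,4,2,2,2,3,4,1,1,5,2,2,2,3,2,3,4,2,2,5,2,3,4,1,4,1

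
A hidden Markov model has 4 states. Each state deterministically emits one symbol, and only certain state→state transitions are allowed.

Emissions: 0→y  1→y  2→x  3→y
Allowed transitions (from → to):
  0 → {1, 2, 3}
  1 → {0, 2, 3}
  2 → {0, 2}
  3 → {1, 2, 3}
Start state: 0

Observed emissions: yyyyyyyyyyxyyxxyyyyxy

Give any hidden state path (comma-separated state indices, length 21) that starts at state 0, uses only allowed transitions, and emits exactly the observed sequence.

0,1,3,1,3,3,1,0,1,3,2,0,1,2,2,0,3,3,3,2,0

  [0] y  {0,1,3}  => 0  start
  [1] y  {0,1,3}  => 1  0->1 ok
  [2] y  {0,1,3}  => 3  1->3 ok
  [3] y  {0,1,3}  => 1  3->1 ok
  [4] y  {0,1,3}  => 3  1->3 ok
  [5] y  {0,1,3}  => 3  3->3 ok
  [6] y  {0,1,3}  => 1  3->1 ok
  [7] y  {0,1,3}  => 0  1->0 ok
  [8] y  {0,1,3}  => 1  0->1 ok
  [9] y  {0,1,3}  => 3  1->3 ok
  [10] x  {2}  => 2  3->2 ok
  [11] y  {0,1,3}  => 0  2->0 ok
  [12] y  {0,1,3}  => 1  0->1 ok
  [13] x  {2}  => 2  1->2 ok
  [14] x  {2}  => 2  2->2 ok
  [15] y  {0,1,3}  => 0  2->0 ok
  [16] y  {0,1,3}  => 3  0->3 ok
  [17] y  {0,1,3}  => 3  3->3 ok
  [18] y  {0,1,3}  => 3  3->3 ok
  [19] x  {2}  => 2  3->2 ok
  [20] y  {0,1,3}  => 0  2->0 ok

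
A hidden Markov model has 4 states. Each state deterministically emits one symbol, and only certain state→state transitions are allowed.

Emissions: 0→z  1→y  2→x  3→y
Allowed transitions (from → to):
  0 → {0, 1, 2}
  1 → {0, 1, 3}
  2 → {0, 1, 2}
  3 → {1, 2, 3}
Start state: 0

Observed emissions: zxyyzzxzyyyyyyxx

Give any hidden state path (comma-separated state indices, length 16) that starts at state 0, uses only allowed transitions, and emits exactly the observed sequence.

  t0 'z' -> {0}, take 0 (start)
  t1 'x' -> {2}, take 2 (0->2 ok)
  t2 'y' -> {1,3}, take 1 (2->1 ok)
  t3 'y' -> {1,3}, take 1 (1->1 ok)
  t4 'z' -> {0}, take 0 (1->0 ok)
  t5 'z' -> {0}, take 0 (0->0 ok)
  t6 'x' -> {2}, take 2 (0->2 ok)
  t7 'z' -> {0}, take 0 (2->0 ok)
  t8 'y' -> {1,3}, take 1 (0->1 ok)
  t9 'y' -> {1,3}, take 1 (1->1 ok)
  t10 'y' -> {1,3}, take 3 (1->3 ok)
  t11 'y' -> {1,3}, take 1 (3->1 ok)
  t12 'y' -> {1,3}, take 1 (1->1 ok)
  t13 'y' -> {1,3}, take 3 (1->3 ok)
  t14 'x' -> {2}, take 2 (3->2 ok)
  t15 'x' -> {2}, take 2 (2->2 ok)

0,2,1,1,0,0,2,0,1,1,3,1,1,3,2,2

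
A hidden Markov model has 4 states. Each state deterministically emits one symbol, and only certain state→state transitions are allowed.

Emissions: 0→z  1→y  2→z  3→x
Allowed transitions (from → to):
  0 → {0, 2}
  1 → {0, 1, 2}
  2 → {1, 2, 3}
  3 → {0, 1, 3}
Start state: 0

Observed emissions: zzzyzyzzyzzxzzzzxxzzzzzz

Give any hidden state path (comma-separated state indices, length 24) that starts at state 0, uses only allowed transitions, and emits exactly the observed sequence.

  [0] z  {0,2}  => 0  start
  [1] z  {0,2}  => 2  0->2 ok
  [2] z  {0,2}  => 2  2->2 ok
  [3] y  {1}  => 1  2->1 ok
  [4] z  {0,2}  => 2  1->2 ok
  [5] y  {1}  => 1  2->1 ok
  [6] z  {0,2}  => 0  1->0 ok
  [7] z  {0,2}  => 2  0->2 ok
  [8] y  {1}  => 1  2->1 ok
  [9] z  {0,2}  => 2  1->2 ok
  [10] z  {0,2}  => 2  2->2 ok
  [11] x  {3}  => 3  2->3 ok
  [12] z  {0,2}  => 0  3->0 ok
  [13] z  {0,2}  => 0  0->0 ok
  [14] z  {0,2}  => 0  0->0 ok
  [15] z  {0,2}  => 2  0->2 ok
  [16] x  {3}  => 3  2->3 ok
  [17] x  {3}  => 3  3->3 ok
  [18] z  {0,2}  => 0  3->0 ok
  [19] z  {0,2}  => 0  0->0 ok
  [20] z  {0,2}  => 0  0->0 ok
  [21] z  {0,2}  => 0  0->0 ok
  [22] z  {0,2}  => 0  0->0 ok
  [23] z  {0,2}  => 2  0->2 ok

0,2,2,1,2,1,0,2,1,2,2,3,0,0,0,2,3,3,0,0,0,0,0,2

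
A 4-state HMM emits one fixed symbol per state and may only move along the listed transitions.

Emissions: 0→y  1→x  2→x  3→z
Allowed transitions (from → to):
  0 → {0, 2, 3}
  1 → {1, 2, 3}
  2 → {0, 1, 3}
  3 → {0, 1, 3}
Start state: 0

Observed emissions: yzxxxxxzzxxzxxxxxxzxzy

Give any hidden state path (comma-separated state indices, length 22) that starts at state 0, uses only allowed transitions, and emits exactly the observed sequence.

  [0] y  {0}  => 0  start
  [1] z  {3}  => 3  0->3 ok
  [2] x  {1,2}  => 1  3->1 ok
  [3] x  {1,2}  => 1  1->1 ok
  [4] x  {1,2}  => 2  1->2 ok
  [5] x  {1,2}  => 1  2->1 ok
  [6] x  {1,2}  => 1  1->1 ok
  [7] z  {3}  => 3  1->3 ok
  [8] z  {3}  => 3  3->3 ok
  [9] x  {1,2}  => 1  3->1 ok
  [10] x  {1,2}  => 2  1->2 ok
  [11] z  {3}  => 3  2->3 ok
  [12] x  {1,2}  => 1  3->1 ok
  [13] x  {1,2}  => 1  1->1 ok
  [14] x  {1,2}  => 1  1->1 ok
  [15] x  {1,2}  => 1  1->1 ok
  [16] x  {1,2}  => 2  1->2 ok
  [17] x  {1,2}  => 1  2->1 ok
  [18] z  {3}  => 3  1->3 ok
  [19] x  {1,2}  => 1  3->1 ok
  [20] z  {3}  => 3  1->3 ok
  [21] y  {0}  => 0  3->0 ok

0,3,1,1,2,1,1,3,3,1,2,3,1,1,1,1,2,1,3,1,3,0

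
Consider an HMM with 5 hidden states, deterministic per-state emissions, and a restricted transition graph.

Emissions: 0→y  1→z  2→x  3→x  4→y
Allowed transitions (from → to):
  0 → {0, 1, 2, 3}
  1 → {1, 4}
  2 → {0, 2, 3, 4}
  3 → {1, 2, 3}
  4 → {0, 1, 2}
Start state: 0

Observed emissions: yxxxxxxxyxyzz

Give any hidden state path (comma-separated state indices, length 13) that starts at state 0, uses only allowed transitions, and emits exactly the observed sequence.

0,3,2,3,3,3,2,2,4,2,4,1,1

  [0] y  {0,4}  => 0  start
  [1] x  {2,3}  => 3  0->3 ok
  [2] x  {2,3}  => 2  3->2 ok
  [3] x  {2,3}  => 3  2->3 ok
  [4] x  {2,3}  => 3  3->3 ok
  [5] x  {2,3}  => 3  3->3 ok
  [6] x  {2,3}  => 2  3->2 ok
  [7] x  {2,3}  => 2  2->2 ok
  [8] y  {0,4}  => 4  2->4 ok
  [9] x  {2,3}  => 2  4->2 ok
  [10] y  {0,4}  => 4  2->4 ok
  [11] z  {1}  => 1  4->1 ok
  [12] z  {1}  => 1  1->1 ok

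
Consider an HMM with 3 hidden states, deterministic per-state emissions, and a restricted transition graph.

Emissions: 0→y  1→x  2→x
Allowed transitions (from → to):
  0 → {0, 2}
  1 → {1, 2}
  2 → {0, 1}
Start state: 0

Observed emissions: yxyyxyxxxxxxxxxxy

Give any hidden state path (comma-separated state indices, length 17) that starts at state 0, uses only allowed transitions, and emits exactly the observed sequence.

  0: obs=y cand={0} pick 0 [start]
  1: obs=x cand={1,2} pick 2 [0->2 ok]
  2: obs=y cand={0} pick 0 [2->0 ok]
  3: obs=y cand={0} pick 0 [0->0 ok]
  4: obs=x cand={1,2} pick 2 [0->2 ok]
  5: obs=y cand={0} pick 0 [2->0 ok]
  6: obs=x cand={1,2} pick 2 [0->2 ok]
  7: obs=x cand={1,2} pick 1 [2->1 ok]
  8: obs=x cand={1,2} pick 2 [1->2 ok]
  9: obs=x cand={1,2} pick 1 [2->1 ok]
  10: obs=x cand={1,2} pick 1 [1->1 ok]
  11: obs=x cand={1,2} pick 1 [1->1 ok]
  12: obs=x cand={1,2} pick 1 [1->1 ok]
  13: obs=x cand={1,2} pick 1 [1->1 ok]
  14: obs=x cand={1,2} pick 1 [1->1 ok]
  15: obs=x cand={1,2} pick 2 [1->2 ok]
  16: obs=y cand={0} pick 0 [2->0 ok]

0,2,0,0,2,0,2,1,2,1,1,1,1,1,1,2,0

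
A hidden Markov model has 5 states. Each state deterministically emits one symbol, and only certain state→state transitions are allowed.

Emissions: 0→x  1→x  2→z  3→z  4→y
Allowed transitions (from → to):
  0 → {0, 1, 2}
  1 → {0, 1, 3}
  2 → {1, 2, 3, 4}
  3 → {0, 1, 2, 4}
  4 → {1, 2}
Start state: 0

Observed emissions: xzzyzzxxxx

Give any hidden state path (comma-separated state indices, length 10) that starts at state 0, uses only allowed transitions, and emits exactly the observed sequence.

  0: obs=x cand={0,1} pick 0 [start]
  1: obs=z cand={2,3} pick 2 [0->2 ok]
  2: obs=z cand={2,3} pick 3 [2->3 ok]
  3: obs=y cand={4} pick 4 [3->4 ok]
  4: obs=z cand={2,3} pick 2 [4->2 ok]
  5: obs=z cand={2,3} pick 2 [2->2 ok]
  6: obs=x cand={0,1} pick 1 [2->1 ok]
  7: obs=x cand={0,1} pick 1 [1->1 ok]
  8: obs=x cand={0,1} pick 0 [1->0 ok]
  9: obs=x cand={0,1} pick 0 [0->0 ok]

0,2,3,4,2,2,1,1,0,0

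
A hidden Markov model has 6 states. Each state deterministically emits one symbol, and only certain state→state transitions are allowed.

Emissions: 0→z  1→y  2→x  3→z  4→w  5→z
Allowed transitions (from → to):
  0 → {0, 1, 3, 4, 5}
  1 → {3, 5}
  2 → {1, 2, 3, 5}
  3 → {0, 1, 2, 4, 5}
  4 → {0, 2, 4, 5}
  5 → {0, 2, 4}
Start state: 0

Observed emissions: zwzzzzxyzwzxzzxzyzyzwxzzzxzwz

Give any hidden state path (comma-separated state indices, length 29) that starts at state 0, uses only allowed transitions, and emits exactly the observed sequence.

0,4,5,0,0,5,2,1,5,4,5,2,3,5,2,3,1,3,1,5,4,2,5,0,3,2,5,4,0

  0: obs=z cand={0,3,5} pick 0 [start]
  1: obs=w cand={4} pick 4 [0->4 ok]
  2: obs=z cand={0,3,5} pick 5 [4->5 ok]
  3: obs=z cand={0,3,5} pick 0 [5->0 ok]
  4: obs=z cand={0,3,5} pick 0 [0->0 ok]
  5: obs=z cand={0,3,5} pick 5 [0->5 ok]
  6: obs=x cand={2} pick 2 [5->2 ok]
  7: obs=y cand={1} pick 1 [2->1 ok]
  8: obs=z cand={0,3,5} pick 5 [1->5 ok]
  9: obs=w cand={4} pick 4 [5->4 ok]
  10: obs=z cand={0,3,5} pick 5 [4->5 ok]
  11: obs=x cand={2} pick 2 [5->2 ok]
  12: obs=z cand={0,3,5} pick 3 [2->3 ok]
  13: obs=z cand={0,3,5} pick 5 [3->5 ok]
  14: obs=x cand={2} pick 2 [5->2 ok]
  15: obs=z cand={0,3,5} pick 3 [2->3 ok]
  16: obs=y cand={1} pick 1 [3->1 ok]
  17: obs=z cand={0,3,5} pick 3 [1->3 ok]
  18: obs=y cand={1} pick 1 [3->1 ok]
  19: obs=z cand={0,3,5} pick 5 [1->5 ok]
  20: obs=w cand={4} pick 4 [5->4 ok]
  21: obs=x cand={2} pick 2 [4->2 ok]
  22: obs=z cand={0,3,5} pick 5 [2->5 ok]
  23: obs=z cand={0,3,5} pick 0 [5->0 ok]
  24: obs=z cand={0,3,5} pick 3 [0->3 ok]
  25: obs=x cand={2} pick 2 [3->2 ok]
  26: obs=z cand={0,3,5} pick 5 [2->5 ok]
  27: obs=w cand={4} pick 4 [5->4 ok]
  28: obs=z cand={0,3,5} pick 0 [4->0 ok]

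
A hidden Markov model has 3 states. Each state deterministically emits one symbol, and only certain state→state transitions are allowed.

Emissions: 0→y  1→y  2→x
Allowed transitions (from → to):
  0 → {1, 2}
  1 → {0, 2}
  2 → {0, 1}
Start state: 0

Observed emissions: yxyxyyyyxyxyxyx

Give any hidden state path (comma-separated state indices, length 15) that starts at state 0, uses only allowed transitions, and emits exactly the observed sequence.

0,2,0,2,1,0,1,0,2,1,2,0,2,1,2

  0: obs=y cand={0,1} pick 0 [start]
  1: obs=x cand={2} pick 2 [0->2 ok]
  2: obs=y cand={0,1} pick 0 [2->0 ok]
  3: obs=x cand={2} pick 2 [0->2 ok]
  4: obs=y cand={0,1} pick 1 [2->1 ok]
  5: obs=y cand={0,1} pick 0 [1->0 ok]
  6: obs=y cand={0,1} pick 1 [0->1 ok]
  7: obs=y cand={0,1} pick 0 [1->0 ok]
  8: obs=x cand={2} pick 2 [0->2 ok]
  9: obs=y cand={0,1} pick 1 [2->1 ok]
  10: obs=x cand={2} pick 2 [1->2 ok]
  11: obs=y cand={0,1} pick 0 [2->0 ok]
  12: obs=x cand={2} pick 2 [0->2 ok]
  13: obs=y cand={0,1} pick 1 [2->1 ok]
  14: obs=x cand={2} pick 2 [1->2 ok]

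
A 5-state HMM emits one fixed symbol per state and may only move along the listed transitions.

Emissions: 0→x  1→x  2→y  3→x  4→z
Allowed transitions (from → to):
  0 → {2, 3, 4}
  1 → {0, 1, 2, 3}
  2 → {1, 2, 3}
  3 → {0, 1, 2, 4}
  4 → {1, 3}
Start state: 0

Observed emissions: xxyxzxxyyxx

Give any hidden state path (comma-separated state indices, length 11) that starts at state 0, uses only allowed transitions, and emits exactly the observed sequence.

  0: obs=x cand={0,1,3} pick 0 [start]
  1: obs=x cand={0,1,3} pick 3 [0->3 ok]
  2: obs=y cand={2} pick 2 [3->2 ok]
  3: obs=x cand={0,1,3} pick 3 [2->3 ok]
  4: obs=z cand={4} pick 4 [3->4 ok]
  5: obs=x cand={0,1,3} pick 1 [4->1 ok]
  6: obs=x cand={0,1,3} pick 0 [1->0 ok]
  7: obs=y cand={2} pick 2 [0->2 ok]
  8: obs=y cand={2} pick 2 [2->2 ok]
  9: obs=x cand={0,1,3} pick 3 [2->3 ok]
  10: obs=x cand={0,1,3} pick 1 [3->1 ok]

0,3,2,3,4,1,0,2,2,3,1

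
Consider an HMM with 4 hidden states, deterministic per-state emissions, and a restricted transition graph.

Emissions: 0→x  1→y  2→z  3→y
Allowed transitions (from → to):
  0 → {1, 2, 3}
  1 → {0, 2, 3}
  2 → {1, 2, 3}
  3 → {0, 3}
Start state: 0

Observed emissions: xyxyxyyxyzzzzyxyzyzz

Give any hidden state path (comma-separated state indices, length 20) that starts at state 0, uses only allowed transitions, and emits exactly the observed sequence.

  pos 0: x in {0}, choose 0; start
  pos 1: y in {1,3}, choose 1; 0->1 ok
  pos 2: x in {0}, choose 0; 1->0 ok
  pos 3: y in {1,3}, choose 3; 0->3 ok
  pos 4: x in {0}, choose 0; 3->0 ok
  pos 5: y in {1,3}, choose 3; 0->3 ok
  pos 6: y in {1,3}, choose 3; 3->3 ok
  pos 7: x in {0}, choose 0; 3->0 ok
  pos 8: y in {1,3}, choose 1; 0->1 ok
  pos 9: z in {2}, choose 2; 1->2 ok
  pos 10: z in {2}, choose 2; 2->2 ok
  pos 11: z in {2}, choose 2; 2->2 ok
  pos 12: z in {2}, choose 2; 2->2 ok
  pos 13: y in {1,3}, choose 1; 2->1 ok
  pos 14: x in {0}, choose 0; 1->0 ok
  pos 15: y in {1,3}, choose 1; 0->1 ok
  pos 16: z in {2}, choose 2; 1->2 ok
  pos 17: y in {1,3}, choose 1; 2->1 ok
  pos 18: z in {2}, choose 2; 1->2 ok
  pos 19: z in {2}, choose 2; 2->2 ok

0,1,0,3,0,3,3,0,1,2,2,2,2,1,0,1,2,1,2,2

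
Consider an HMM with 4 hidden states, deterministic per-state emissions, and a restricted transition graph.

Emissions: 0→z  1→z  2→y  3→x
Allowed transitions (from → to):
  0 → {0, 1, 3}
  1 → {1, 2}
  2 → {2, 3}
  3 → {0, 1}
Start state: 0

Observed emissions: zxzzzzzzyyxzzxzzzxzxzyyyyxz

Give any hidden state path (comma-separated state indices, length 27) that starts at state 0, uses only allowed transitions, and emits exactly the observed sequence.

  [0] z  {0,1}  => 0  start
  [1] x  {3}  => 3  0->3 ok
  [2] z  {0,1}  => 1  3->1 ok
  [3] z  {0,1}  => 1  1->1 ok
  [4] z  {0,1}  => 1  1->1 ok
  [5] z  {0,1}  => 1  1->1 ok
  [6] z  {0,1}  => 1  1->1 ok
  [7] z  {0,1}  => 1  1->1 ok
  [8] y  {2}  => 2  1->2 ok
  [9] y  {2}  => 2  2->2 ok
  [10] x  {3}  => 3  2->3 ok
  [11] z  {0,1}  => 0  3->0 ok
  [12] z  {0,1}  => 0  0->0 ok
  [13] x  {3}  => 3  0->3 ok
  [14] z  {0,1}  => 0  3->0 ok
  [15] z  {0,1}  => 0  0->0 ok
  [16] z  {0,1}  => 0  0->0 ok
  [17] x  {3}  => 3  0->3 ok
  [18] z  {0,1}  => 0  3->0 ok
  [19] x  {3}  => 3  0->3 ok
  [20] z  {0,1}  => 1  3->1 ok
  [21] y  {2}  => 2  1->2 ok
  [22] y  {2}  => 2  2->2 ok
  [23] y  {2}  => 2  2->2 ok
  [24] y  {2}  => 2  2->2 ok
  [25] x  {3}  => 3  2->3 ok
  [26] z  {0,1}  => 1  3->1 ok

0,3,1,1,1,1,1,1,2,2,3,0,0,3,0,0,0,3,0,3,1,2,2,2,2,3,1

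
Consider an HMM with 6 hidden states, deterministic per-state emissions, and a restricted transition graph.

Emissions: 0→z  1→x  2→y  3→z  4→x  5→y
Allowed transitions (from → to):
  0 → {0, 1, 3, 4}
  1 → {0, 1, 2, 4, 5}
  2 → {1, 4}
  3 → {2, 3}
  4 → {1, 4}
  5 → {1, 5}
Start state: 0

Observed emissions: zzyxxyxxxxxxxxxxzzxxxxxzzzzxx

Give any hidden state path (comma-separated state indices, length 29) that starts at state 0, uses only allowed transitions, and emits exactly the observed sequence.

  [0] z  {0,3}  => 0  start
  [1] z  {0,3}  => 3  0->3 ok
  [2] y  {2,5}  => 2  3->2 ok
  [3] x  {1,4}  => 4  2->4 ok
  [4] x  {1,4}  => 1  4->1 ok
  [5] y  {2,5}  => 5  1->5 ok
  [6] x  {1,4}  => 1  5->1 ok
  [7] x  {1,4}  => 4  1->4 ok
  [8] x  {1,4}  => 1  4->1 ok
  [9] x  {1,4}  => 4  1->4 ok
  [10] x  {1,4}  => 1  4->1 ok
  [11] x  {1,4}  => 4  1->4 ok
  [12] x  {1,4}  => 4  4->4 ok
  [13] x  {1,4}  => 4  4->4 ok
  [14] x  {1,4}  => 4  4->4 ok
  [15] x  {1,4}  => 1  4->1 ok
  [16] z  {0,3}  => 0  1->0 ok
  [17] z  {0,3}  => 0  0->0 ok
  [18] x  {1,4}  => 4  0->4 ok
  [19] x  {1,4}  => 1  4->1 ok
  [20] x  {1,4}  => 4  1->4 ok
  [21] x  {1,4}  => 4  4->4 ok
  [22] x  {1,4}  => 1  4->1 ok
  [23] z  {0,3}  => 0  1->0 ok
  [24] z  {0,3}  => 0  0->0 ok
  [25] z  {0,3}  => 0  0->0 ok
  [26] z  {0,3}  => 0  0->0 ok
  [27] x  {1,4}  => 1  0->1 ok
  [28] x  {1,4}  => 4  1->4 ok

0,3,2,4,1,5,1,4,1,4,1,4,4,4,4,1,0,0,4,1,4,4,1,0,0,0,0,1,4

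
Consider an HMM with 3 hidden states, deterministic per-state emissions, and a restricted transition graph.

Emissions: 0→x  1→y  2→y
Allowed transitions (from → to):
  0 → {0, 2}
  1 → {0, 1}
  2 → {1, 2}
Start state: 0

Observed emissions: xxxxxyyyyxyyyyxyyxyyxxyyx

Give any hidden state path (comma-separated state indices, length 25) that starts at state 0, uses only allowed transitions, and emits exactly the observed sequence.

0,0,0,0,0,2,2,1,1,0,2,2,2,1,0,2,1,0,2,1,0,0,2,1,0

  t0 'x' -> {0}, take 0 (start)
  t1 'x' -> {0}, take 0 (0->0 ok)
  t2 'x' -> {0}, take 0 (0->0 ok)
  t3 'x' -> {0}, take 0 (0->0 ok)
  t4 'x' -> {0}, take 0 (0->0 ok)
  t5 'y' -> {1,2}, take 2 (0->2 ok)
  t6 'y' -> {1,2}, take 2 (2->2 ok)
  t7 'y' -> {1,2}, take 1 (2->1 ok)
  t8 'y' -> {1,2}, take 1 (1->1 ok)
  t9 'x' -> {0}, take 0 (1->0 ok)
  t10 'y' -> {1,2}, take 2 (0->2 ok)
  t11 'y' -> {1,2}, take 2 (2->2 ok)
  t12 'y' -> {1,2}, take 2 (2->2 ok)
  t13 'y' -> {1,2}, take 1 (2->1 ok)
  t14 'x' -> {0}, take 0 (1->0 ok)
  t15 'y' -> {1,2}, take 2 (0->2 ok)
  t16 'y' -> {1,2}, take 1 (2->1 ok)
  t17 'x' -> {0}, take 0 (1->0 ok)
  t18 'y' -> {1,2}, take 2 (0->2 ok)
  t19 'y' -> {1,2}, take 1 (2->1 ok)
  t20 'x' -> {0}, take 0 (1->0 ok)
  t21 'x' -> {0}, take 0 (0->0 ok)
  t22 'y' -> {1,2}, take 2 (0->2 ok)
  t23 'y' -> {1,2}, take 1 (2->1 ok)
  t24 'x' -> {0}, take 0 (1->0 ok)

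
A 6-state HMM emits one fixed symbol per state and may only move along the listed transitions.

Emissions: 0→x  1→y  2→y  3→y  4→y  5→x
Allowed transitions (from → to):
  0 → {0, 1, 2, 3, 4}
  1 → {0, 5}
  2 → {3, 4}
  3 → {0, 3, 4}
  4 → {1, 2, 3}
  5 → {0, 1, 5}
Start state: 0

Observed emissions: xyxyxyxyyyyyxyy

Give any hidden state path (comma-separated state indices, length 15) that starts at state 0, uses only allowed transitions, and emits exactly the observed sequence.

0,3,0,1,0,1,0,2,3,4,3,3,0,2,4

  pos 0: x in {0,5}, choose 0; start
  pos 1: y in {1,2,3,4}, choose 3; 0->3 ok
  pos 2: x in {0,5}, choose 0; 3->0 ok
  pos 3: y in {1,2,3,4}, choose 1; 0->1 ok
  pos 4: x in {0,5}, choose 0; 1->0 ok
  pos 5: y in {1,2,3,4}, choose 1; 0->1 ok
  pos 6: x in {0,5}, choose 0; 1->0 ok
  pos 7: y in {1,2,3,4}, choose 2; 0->2 ok
  pos 8: y in {1,2,3,4}, choose 3; 2->3 ok
  pos 9: y in {1,2,3,4}, choose 4; 3->4 ok
  pos 10: y in {1,2,3,4}, choose 3; 4->3 ok
  pos 11: y in {1,2,3,4}, choose 3; 3->3 ok
  pos 12: x in {0,5}, choose 0; 3->0 ok
  pos 13: y in {1,2,3,4}, choose 2; 0->2 ok
  pos 14: y in {1,2,3,4}, choose 4; 2->4 ok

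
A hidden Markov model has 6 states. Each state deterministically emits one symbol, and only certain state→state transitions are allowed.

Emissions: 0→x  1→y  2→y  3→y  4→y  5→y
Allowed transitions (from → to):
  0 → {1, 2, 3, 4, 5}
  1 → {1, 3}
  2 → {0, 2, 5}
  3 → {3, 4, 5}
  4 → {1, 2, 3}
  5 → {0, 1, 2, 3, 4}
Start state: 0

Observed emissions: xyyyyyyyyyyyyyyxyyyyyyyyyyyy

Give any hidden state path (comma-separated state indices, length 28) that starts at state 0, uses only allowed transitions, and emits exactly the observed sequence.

  pos 0: x in {0}, choose 0; start
  pos 1: y in {1,2,3,4,5}, choose 4; 0->4 ok
  pos 2: y in {1,2,3,4,5}, choose 3; 4->3 ok
  pos 3: y in {1,2,3,4,5}, choose 3; 3->3 ok
  pos 4: y in {1,2,3,4,5}, choose 3; 3->3 ok
  pos 5: y in {1,2,3,4,5}, choose 3; 3->3 ok
  pos 6: y in {1,2,3,4,5}, choose 5; 3->5 ok
  pos 7: y in {1,2,3,4,5}, choose 2; 5->2 ok
  pos 8: y in {1,2,3,4,5}, choose 2; 2->2 ok
  pos 9: y in {1,2,3,4,5}, choose 2; 2->2 ok
  pos 10: y in {1,2,3,4,5}, choose 5; 2->5 ok
  pos 11: y in {1,2,3,4,5}, choose 2; 5->2 ok
  pos 12: y in {1,2,3,4,5}, choose 5; 2->5 ok
  pos 13: y in {1,2,3,4,5}, choose 2; 5->2 ok
  pos 14: y in {1,2,3,4,5}, choose 5; 2->5 ok
  pos 15: x in {0}, choose 0; 5->0 ok
  pos 16: y in {1,2,3,4,5}, choose 1; 0->1 ok
  pos 17: y in {1,2,3,4,5}, choose 1; 1->1 ok
  pos 18: y in {1,2,3,4,5}, choose 1; 1->1 ok
  pos 19: y in {1,2,3,4,5}, choose 3; 1->3 ok
  pos 20: y in {1,2,3,4,5}, choose 4; 3->4 ok
  pos 21: y in {1,2,3,4,5}, choose 1; 4->1 ok
  pos 22: y in {1,2,3,4,5}, choose 3; 1->3 ok
  pos 23: y in {1,2,3,4,5}, choose 4; 3->4 ok
  pos 24: y in {1,2,3,4,5}, choose 1; 4->1 ok
  pos 25: y in {1,2,3,4,5}, choose 1; 1->1 ok
  pos 26: y in {1,2,3,4,5}, choose 3; 1->3 ok
  pos 27: y in {1,2,3,4,5}, choose 3; 3->3 ok

0,4,3,3,3,3,5,2,2,2,5,2,5,2,5,0,1,1,1,3,4,1,3,4,1,1,3,3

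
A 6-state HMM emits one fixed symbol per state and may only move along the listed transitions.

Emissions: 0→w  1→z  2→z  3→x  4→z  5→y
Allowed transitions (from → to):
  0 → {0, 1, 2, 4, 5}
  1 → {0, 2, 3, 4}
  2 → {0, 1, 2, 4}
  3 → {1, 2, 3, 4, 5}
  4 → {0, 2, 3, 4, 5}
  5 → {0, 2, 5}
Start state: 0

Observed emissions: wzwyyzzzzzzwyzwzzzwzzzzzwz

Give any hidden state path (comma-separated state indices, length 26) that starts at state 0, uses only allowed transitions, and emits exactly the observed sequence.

0,1,0,5,5,2,4,2,4,2,2,0,5,2,0,2,2,2,0,4,2,4,4,4,0,4

  0: obs=w cand={0} pick 0 [start]
  1: obs=z cand={1,2,4} pick 1 [0->1 ok]
  2: obs=w cand={0} pick 0 [1->0 ok]
  3: obs=y cand={5} pick 5 [0->5 ok]
  4: obs=y cand={5} pick 5 [5->5 ok]
  5: obs=z cand={1,2,4} pick 2 [5->2 ok]
  6: obs=z cand={1,2,4} pick 4 [2->4 ok]
  7: obs=z cand={1,2,4} pick 2 [4->2 ok]
  8: obs=z cand={1,2,4} pick 4 [2->4 ok]
  9: obs=z cand={1,2,4} pick 2 [4->2 ok]
  10: obs=z cand={1,2,4} pick 2 [2->2 ok]
  11: obs=w cand={0} pick 0 [2->0 ok]
  12: obs=y cand={5} pick 5 [0->5 ok]
  13: obs=z cand={1,2,4} pick 2 [5->2 ok]
  14: obs=w cand={0} pick 0 [2->0 ok]
  15: obs=z cand={1,2,4} pick 2 [0->2 ok]
  16: obs=z cand={1,2,4} pick 2 [2->2 ok]
  17: obs=z cand={1,2,4} pick 2 [2->2 ok]
  18: obs=w cand={0} pick 0 [2->0 ok]
  19: obs=z cand={1,2,4} pick 4 [0->4 ok]
  20: obs=z cand={1,2,4} pick 2 [4->2 ok]
  21: obs=z cand={1,2,4} pick 4 [2->4 ok]
  22: obs=z cand={1,2,4} pick 4 [4->4 ok]
  23: obs=z cand={1,2,4} pick 4 [4->4 ok]
  24: obs=w cand={0} pick 0 [4->0 ok]
  25: obs=z cand={1,2,4} pick 4 [0->4 ok]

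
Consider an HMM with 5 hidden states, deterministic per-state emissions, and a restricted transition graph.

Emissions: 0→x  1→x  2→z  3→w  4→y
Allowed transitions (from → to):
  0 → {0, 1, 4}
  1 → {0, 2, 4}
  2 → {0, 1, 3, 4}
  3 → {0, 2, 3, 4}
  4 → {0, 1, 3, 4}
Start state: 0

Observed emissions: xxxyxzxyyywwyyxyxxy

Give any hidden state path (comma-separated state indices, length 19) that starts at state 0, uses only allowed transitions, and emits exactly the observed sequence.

0,1,0,4,1,2,0,4,4,4,3,3,4,4,0,4,0,0,4

  pos 0: x in {0,1}, choose 0; start
  pos 1: x in {0,1}, choose 1; 0->1 ok
  pos 2: x in {0,1}, choose 0; 1->0 ok
  pos 3: y in {4}, choose 4; 0->4 ok
  pos 4: x in {0,1}, choose 1; 4->1 ok
  pos 5: z in {2}, choose 2; 1->2 ok
  pos 6: x in {0,1}, choose 0; 2->0 ok
  pos 7: y in {4}, choose 4; 0->4 ok
  pos 8: y in {4}, choose 4; 4->4 ok
  pos 9: y in {4}, choose 4; 4->4 ok
  pos 10: w in {3}, choose 3; 4->3 ok
  pos 11: w in {3}, choose 3; 3->3 ok
  pos 12: y in {4}, choose 4; 3->4 ok
  pos 13: y in {4}, choose 4; 4->4 ok
  pos 14: x in {0,1}, choose 0; 4->0 ok
  pos 15: y in {4}, choose 4; 0->4 ok
  pos 16: x in {0,1}, choose 0; 4->0 ok
  pos 17: x in {0,1}, choose 0; 0->0 ok
  pos 18: y in {4}, choose 4; 0->4 ok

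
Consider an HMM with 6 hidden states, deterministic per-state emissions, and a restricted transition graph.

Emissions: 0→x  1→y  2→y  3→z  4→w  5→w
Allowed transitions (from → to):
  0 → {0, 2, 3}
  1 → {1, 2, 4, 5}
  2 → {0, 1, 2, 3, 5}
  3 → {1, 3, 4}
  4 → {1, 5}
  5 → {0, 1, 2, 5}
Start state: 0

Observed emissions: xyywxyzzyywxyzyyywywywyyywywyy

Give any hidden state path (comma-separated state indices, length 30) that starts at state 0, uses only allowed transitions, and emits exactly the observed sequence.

0,2,2,5,0,2,3,3,1,1,5,0,2,3,1,1,1,4,1,5,1,4,1,2,1,4,1,4,1,2

  pos 0: x in {0}, choose 0; start
  pos 1: y in {1,2}, choose 2; 0->2 ok
  pos 2: y in {1,2}, choose 2; 2->2 ok
  pos 3: w in {4,5}, choose 5; 2->5 ok
  pos 4: x in {0}, choose 0; 5->0 ok
  pos 5: y in {1,2}, choose 2; 0->2 ok
  pos 6: z in {3}, choose 3; 2->3 ok
  pos 7: z in {3}, choose 3; 3->3 ok
  pos 8: y in {1,2}, choose 1; 3->1 ok
  pos 9: y in {1,2}, choose 1; 1->1 ok
  pos 10: w in {4,5}, choose 5; 1->5 ok
  pos 11: x in {0}, choose 0; 5->0 ok
  pos 12: y in {1,2}, choose 2; 0->2 ok
  pos 13: z in {3}, choose 3; 2->3 ok
  pos 14: y in {1,2}, choose 1; 3->1 ok
  pos 15: y in {1,2}, choose 1; 1->1 ok
  pos 16: y in {1,2}, choose 1; 1->1 ok
  pos 17: w in {4,5}, choose 4; 1->4 ok
  pos 18: y in {1,2}, choose 1; 4->1 ok
  pos 19: w in {4,5}, choose 5; 1->5 ok
  pos 20: y in {1,2}, choose 1; 5->1 ok
  pos 21: w in {4,5}, choose 4; 1->4 ok
  pos 22: y in {1,2}, choose 1; 4->1 ok
  pos 23: y in {1,2}, choose 2; 1->2 ok
  pos 24: y in {1,2}, choose 1; 2->1 ok
  pos 25: w in {4,5}, choose 4; 1->4 ok
  pos 26: y in {1,2}, choose 1; 4->1 ok
  pos 27: w in {4,5}, choose 4; 1->4 ok
  pos 28: y in {1,2}, choose 1; 4->1 ok
  pos 29: y in {1,2}, choose 2; 1->2 ok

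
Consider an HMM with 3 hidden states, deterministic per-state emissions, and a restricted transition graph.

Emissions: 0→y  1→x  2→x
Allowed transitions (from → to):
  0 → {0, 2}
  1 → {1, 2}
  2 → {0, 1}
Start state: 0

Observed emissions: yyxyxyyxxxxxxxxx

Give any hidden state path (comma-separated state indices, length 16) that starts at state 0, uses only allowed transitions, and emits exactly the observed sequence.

0,0,2,0,2,0,0,2,1,1,2,1,1,2,1,1

  0: obs=y cand={0} pick 0 [start]
  1: obs=y cand={0} pick 0 [0->0 ok]
  2: obs=x cand={1,2} pick 2 [0->2 ok]
  3: obs=y cand={0} pick 0 [2->0 ok]
  4: obs=x cand={1,2} pick 2 [0->2 ok]
  5: obs=y cand={0} pick 0 [2->0 ok]
  6: obs=y cand={0} pick 0 [0->0 ok]
  7: obs=x cand={1,2} pick 2 [0->2 ok]
  8: obs=x cand={1,2} pick 1 [2->1 ok]
  9: obs=x cand={1,2} pick 1 [1->1 ok]
  10: obs=x cand={1,2} pick 2 [1->2 ok]
  11: obs=x cand={1,2} pick 1 [2->1 ok]
  12: obs=x cand={1,2} pick 1 [1->1 ok]
  13: obs=x cand={1,2} pick 2 [1->2 ok]
  14: obs=x cand={1,2} pick 1 [2->1 ok]
  15: obs=x cand={1,2} pick 1 [1->1 ok]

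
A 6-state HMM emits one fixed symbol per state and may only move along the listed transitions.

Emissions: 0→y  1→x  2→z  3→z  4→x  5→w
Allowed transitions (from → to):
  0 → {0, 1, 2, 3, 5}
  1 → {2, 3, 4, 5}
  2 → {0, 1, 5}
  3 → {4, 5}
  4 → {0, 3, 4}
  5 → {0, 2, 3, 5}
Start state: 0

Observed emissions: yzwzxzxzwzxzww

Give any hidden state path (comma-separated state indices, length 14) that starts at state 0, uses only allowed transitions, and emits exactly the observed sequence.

0,3,5,2,1,2,1,2,5,2,1,3,5,5

  0: obs=y cand={0} pick 0 [start]
  1: obs=z cand={2,3} pick 3 [0->3 ok]
  2: obs=w cand={5} pick 5 [3->5 ok]
  3: obs=z cand={2,3} pick 2 [5->2 ok]
  4: obs=x cand={1,4} pick 1 [2->1 ok]
  5: obs=z cand={2,3} pick 2 [1->2 ok]
  6: obs=x cand={1,4} pick 1 [2->1 ok]
  7: obs=z cand={2,3} pick 2 [1->2 ok]
  8: obs=w cand={5} pick 5 [2->5 ok]
  9: obs=z cand={2,3} pick 2 [5->2 ok]
  10: obs=x cand={1,4} pick 1 [2->1 ok]
  11: obs=z cand={2,3} pick 3 [1->3 ok]
  12: obs=w cand={5} pick 5 [3->5 ok]
  13: obs=w cand={5} pick 5 [5->5 ok]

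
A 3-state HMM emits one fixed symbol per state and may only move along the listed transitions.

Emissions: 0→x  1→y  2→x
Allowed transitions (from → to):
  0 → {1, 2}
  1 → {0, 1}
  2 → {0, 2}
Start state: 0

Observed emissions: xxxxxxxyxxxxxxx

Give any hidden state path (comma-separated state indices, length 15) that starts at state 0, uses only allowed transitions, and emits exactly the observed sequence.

  pos 0: x in {0,2}, choose 0; start
  pos 1: x in {0,2}, choose 2; 0->2 ok
  pos 2: x in {0,2}, choose 0; 2->0 ok
  pos 3: x in {0,2}, choose 2; 0->2 ok
  pos 4: x in {0,2}, choose 0; 2->0 ok
  pos 5: x in {0,2}, choose 2; 0->2 ok
  pos 6: x in {0,2}, choose 0; 2->0 ok
  pos 7: y in {1}, choose 1; 0->1 ok
  pos 8: x in {0,2}, choose 0; 1->0 ok
  pos 9: x in {0,2}, choose 2; 0->2 ok
  pos 10: x in {0,2}, choose 0; 2->0 ok
  pos 11: x in {0,2}, choose 2; 0->2 ok
  pos 12: x in {0,2}, choose 0; 2->0 ok
  pos 13: x in {0,2}, choose 2; 0->2 ok
  pos 14: x in {0,2}, choose 2; 2->2 ok

0,2,0,2,0,2,0,1,0,2,0,2,0,2,2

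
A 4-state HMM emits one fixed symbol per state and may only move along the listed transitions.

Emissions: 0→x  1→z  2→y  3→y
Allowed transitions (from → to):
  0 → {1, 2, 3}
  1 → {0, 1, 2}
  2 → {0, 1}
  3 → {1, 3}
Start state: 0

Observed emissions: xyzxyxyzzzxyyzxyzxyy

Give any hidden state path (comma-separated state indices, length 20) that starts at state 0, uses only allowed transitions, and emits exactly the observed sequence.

  t0 'x' -> {0}, take 0 (start)
  t1 'y' -> {2,3}, take 3 (0->3 ok)
  t2 'z' -> {1}, take 1 (3->1 ok)
  t3 'x' -> {0}, take 0 (1->0 ok)
  t4 'y' -> {2,3}, take 2 (0->2 ok)
  t5 'x' -> {0}, take 0 (2->0 ok)
  t6 'y' -> {2,3}, take 3 (0->3 ok)
  t7 'z' -> {1}, take 1 (3->1 ok)
  t8 'z' -> {1}, take 1 (1->1 ok)
  t9 'z' -> {1}, take 1 (1->1 ok)
  t10 'x' -> {0}, take 0 (1->0 ok)
  t11 'y' -> {2,3}, take 3 (0->3 ok)
  t12 'y' -> {2,3}, take 3 (3->3 ok)
  t13 'z' -> {1}, take 1 (3->1 ok)
  t14 'x' -> {0}, take 0 (1->0 ok)
  t15 'y' -> {2,3}, take 3 (0->3 ok)
  t16 'z' -> {1}, take 1 (3->1 ok)
  t17 'x' -> {0}, take 0 (1->0 ok)
  t18 'y' -> {2,3}, take 3 (0->3 ok)
  t19 'y' -> {2,3}, take 3 (3->3 ok)

0,3,1,0,2,0,3,1,1,1,0,3,3,1,0,3,1,0,3,3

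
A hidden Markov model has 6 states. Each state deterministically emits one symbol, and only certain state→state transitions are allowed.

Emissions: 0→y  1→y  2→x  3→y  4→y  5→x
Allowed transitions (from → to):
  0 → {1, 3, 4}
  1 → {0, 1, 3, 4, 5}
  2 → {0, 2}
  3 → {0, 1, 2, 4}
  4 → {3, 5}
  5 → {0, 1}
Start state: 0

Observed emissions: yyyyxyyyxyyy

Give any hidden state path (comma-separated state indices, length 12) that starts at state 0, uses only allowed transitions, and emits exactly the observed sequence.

  0: obs=y cand={0,1,3,4} pick 0 [start]
  1: obs=y cand={0,1,3,4} pick 1 [0->1 ok]
  2: obs=y cand={0,1,3,4} pick 3 [1->3 ok]
  3: obs=y cand={0,1,3,4} pick 4 [3->4 ok]
  4: obs=x cand={2,5} pick 5 [4->5 ok]
  5: obs=y cand={0,1,3,4} pick 0 [5->0 ok]
  6: obs=y cand={0,1,3,4} pick 1 [0->1 ok]
  7: obs=y cand={0,1,3,4} pick 1 [1->1 ok]
  8: obs=x cand={2,5} pick 5 [1->5 ok]
  9: obs=y cand={0,1,3,4} pick 0 [5->0 ok]
  10: obs=y cand={0,1,3,4} pick 4 [0->4 ok]
  11: obs=y cand={0,1,3,4} pick 3 [4->3 ok]

0,1,3,4,5,0,1,1,5,0,4,3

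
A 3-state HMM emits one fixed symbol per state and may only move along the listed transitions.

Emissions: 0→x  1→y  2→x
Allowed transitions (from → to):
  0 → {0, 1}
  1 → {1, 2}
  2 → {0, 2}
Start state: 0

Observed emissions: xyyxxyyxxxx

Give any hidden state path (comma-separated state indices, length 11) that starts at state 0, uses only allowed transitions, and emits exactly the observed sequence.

  pos 0: x in {0,2}, choose 0; start
  pos 1: y in {1}, choose 1; 0->1 ok
  pos 2: y in {1}, choose 1; 1->1 ok
  pos 3: x in {0,2}, choose 2; 1->2 ok
  pos 4: x in {0,2}, choose 0; 2->0 ok
  pos 5: y in {1}, choose 1; 0->1 ok
  pos 6: y in {1}, choose 1; 1->1 ok
  pos 7: x in {0,2}, choose 2; 1->2 ok
  pos 8: x in {0,2}, choose 2; 2->2 ok
  pos 9: x in {0,2}, choose 2; 2->2 ok
  pos 10: x in {0,2}, choose 0; 2->0 ok

0,1,1,2,0,1,1,2,2,2,0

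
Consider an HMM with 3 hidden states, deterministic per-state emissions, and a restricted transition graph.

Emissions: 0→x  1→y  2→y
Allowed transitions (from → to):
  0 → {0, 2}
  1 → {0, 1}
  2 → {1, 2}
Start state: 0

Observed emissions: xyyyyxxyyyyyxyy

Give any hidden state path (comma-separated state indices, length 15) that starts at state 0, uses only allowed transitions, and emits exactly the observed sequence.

  pos 0: x in {0}, choose 0; start
  pos 1: y in {1,2}, choose 2; 0->2 ok
  pos 2: y in {1,2}, choose 2; 2->2 ok
  pos 3: y in {1,2}, choose 2; 2->2 ok
  pos 4: y in {1,2}, choose 1; 2->1 ok
  pos 5: x in {0}, choose 0; 1->0 ok
  pos 6: x in {0}, choose 0; 0->0 ok
  pos 7: y in {1,2}, choose 2; 0->2 ok
  pos 8: y in {1,2}, choose 2; 2->2 ok
  pos 9: y in {1,2}, choose 1; 2->1 ok
  pos 10: y in {1,2}, choose 1; 1->1 ok
  pos 11: y in {1,2}, choose 1; 1->1 ok
  pos 12: x in {0}, choose 0; 1->0 ok
  pos 13: y in {1,2}, choose 2; 0->2 ok
  pos 14: y in {1,2}, choose 2; 2->2 ok

0,2,2,2,1,0,0,2,2,1,1,1,0,2,2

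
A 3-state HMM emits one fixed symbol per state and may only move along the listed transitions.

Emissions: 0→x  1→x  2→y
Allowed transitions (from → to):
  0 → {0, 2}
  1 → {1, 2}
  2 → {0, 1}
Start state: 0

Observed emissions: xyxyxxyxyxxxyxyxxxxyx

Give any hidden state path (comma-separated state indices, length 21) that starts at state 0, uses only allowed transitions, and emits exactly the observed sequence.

  0: obs=x cand={0,1} pick 0 [start]
  1: obs=y cand={2} pick 2 [0->2 ok]
  2: obs=x cand={0,1} pick 0 [2->0 ok]
  3: obs=y cand={2} pick 2 [0->2 ok]
  4: obs=x cand={0,1} pick 0 [2->0 ok]
  5: obs=x cand={0,1} pick 0 [0->0 ok]
  6: obs=y cand={2} pick 2 [0->2 ok]
  7: obs=x cand={0,1} pick 0 [2->0 ok]
  8: obs=y cand={2} pick 2 [0->2 ok]
  9: obs=x cand={0,1} pick 1 [2->1 ok]
  10: obs=x cand={0,1} pick 1 [1->1 ok]
  11: obs=x cand={0,1} pick 1 [1->1 ok]
  12: obs=y cand={2} pick 2 [1->2 ok]
  13: obs=x cand={0,1} pick 0 [2->0 ok]
  14: obs=y cand={2} pick 2 [0->2 ok]
  15: obs=x cand={0,1} pick 1 [2->1 ok]
  16: obs=x cand={0,1} pick 1 [1->1 ok]
  17: obs=x cand={0,1} pick 1 [1->1 ok]
  18: obs=x cand={0,1} pick 1 [1->1 ok]
  19: obs=y cand={2} pick 2 [1->2 ok]
  20: obs=x cand={0,1} pick 1 [2->1 ok]

0,2,0,2,0,0,2,0,2,1,1,1,2,0,2,1,1,1,1,2,1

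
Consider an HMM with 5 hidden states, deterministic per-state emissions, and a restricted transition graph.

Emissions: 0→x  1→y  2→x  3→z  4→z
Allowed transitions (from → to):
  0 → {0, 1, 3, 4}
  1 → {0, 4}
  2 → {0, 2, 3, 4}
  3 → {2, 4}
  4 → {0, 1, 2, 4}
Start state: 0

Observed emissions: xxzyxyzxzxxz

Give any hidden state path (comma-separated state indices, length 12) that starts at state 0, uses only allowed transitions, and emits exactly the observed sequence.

0,0,4,1,0,1,4,2,3,2,2,3

  t0 'x' -> {0,2}, take 0 (start)
  t1 'x' -> {0,2}, take 0 (0->0 ok)
  t2 'z' -> {3,4}, take 4 (0->4 ok)
  t3 'y' -> {1}, take 1 (4->1 ok)
  t4 'x' -> {0,2}, take 0 (1->0 ok)
  t5 'y' -> {1}, take 1 (0->1 ok)
  t6 'z' -> {3,4}, take 4 (1->4 ok)
  t7 'x' -> {0,2}, take 2 (4->2 ok)
  t8 'z' -> {3,4}, take 3 (2->3 ok)
  t9 'x' -> {0,2}, take 2 (3->2 ok)
  t10 'x' -> {0,2}, take 2 (2->2 ok)
  t11 'z' -> {3,4}, take 3 (2->3 ok)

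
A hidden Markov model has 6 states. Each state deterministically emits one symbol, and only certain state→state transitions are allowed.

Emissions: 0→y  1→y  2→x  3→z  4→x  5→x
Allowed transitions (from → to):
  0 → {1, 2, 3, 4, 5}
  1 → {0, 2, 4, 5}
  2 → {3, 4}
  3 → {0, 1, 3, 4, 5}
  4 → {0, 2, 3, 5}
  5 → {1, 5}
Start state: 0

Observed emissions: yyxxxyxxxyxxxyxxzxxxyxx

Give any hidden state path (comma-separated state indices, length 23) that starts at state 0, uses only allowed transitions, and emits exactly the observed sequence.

  [0] y  {0,1}  => 0  start
  [1] y  {0,1}  => 1  0->1 ok
  [2] x  {2,4,5}  => 5  1->5 ok
  [3] x  {2,4,5}  => 5  5->5 ok
  [4] x  {2,4,5}  => 5  5->5 ok
  [5] y  {0,1}  => 1  5->1 ok
  [6] x  {2,4,5}  => 5  1->5 ok
  [7] x  {2,4,5}  => 5  5->5 ok
  [8] x  {2,4,5}  => 5  5->5 ok
  [9] y  {0,1}  => 1  5->1 ok
  [10] x  {2,4,5}  => 2  1->2 ok
  [11] x  {2,4,5}  => 4  2->4 ok
  [12] x  {2,4,5}  => 5  4->5 ok
  [13] y  {0,1}  => 1  5->1 ok
  [14] x  {2,4,5}  => 2  1->2 ok
  [15] x  {2,4,5}  => 4  2->4 ok
  [16] z  {3}  => 3  4->3 ok
  [17] x  {2,4,5}  => 5  3->5 ok
  [18] x  {2,4,5}  => 5  5->5 ok
  [19] x  {2,4,5}  => 5  5->5 ok
  [20] y  {0,1}  => 1  5->1 ok
  [21] x  {2,4,5}  => 4  1->4 ok
  [22] x  {2,4,5}  => 5  4->5 ok

0,1,5,5,5,1,5,5,5,1,2,4,5,1,2,4,3,5,5,5,1,4,5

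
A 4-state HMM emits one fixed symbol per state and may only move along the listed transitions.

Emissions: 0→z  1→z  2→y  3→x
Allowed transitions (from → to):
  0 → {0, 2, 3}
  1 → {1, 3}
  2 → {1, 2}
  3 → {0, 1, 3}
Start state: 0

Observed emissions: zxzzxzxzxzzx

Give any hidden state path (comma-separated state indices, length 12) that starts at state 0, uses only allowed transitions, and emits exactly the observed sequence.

  pos 0: z in {0,1}, choose 0; start
  pos 1: x in {3}, choose 3; 0->3 ok
  pos 2: z in {0,1}, choose 1; 3->1 ok
  pos 3: z in {0,1}, choose 1; 1->1 ok
  pos 4: x in {3}, choose 3; 1->3 ok
  pos 5: z in {0,1}, choose 1; 3->1 ok
  pos 6: x in {3}, choose 3; 1->3 ok
  pos 7: z in {0,1}, choose 1; 3->1 ok
  pos 8: x in {3}, choose 3; 1->3 ok
  pos 9: z in {0,1}, choose 1; 3->1 ok
  pos 10: z in {0,1}, choose 1; 1->1 ok
  pos 11: x in {3}, choose 3; 1->3 ok

0,3,1,1,3,1,3,1,3,1,1,3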